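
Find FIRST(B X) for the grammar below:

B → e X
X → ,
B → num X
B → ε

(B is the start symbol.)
{ ',', 'e', 'num' }

FIRST sets of the non-terminals involved (from the grammar, by fixed-point iteration):
  FIRST(B) = { 'e', 'num', ε }
  FIRST(X) = { ',' }

To compute FIRST(B X), process the symbols left to right:
Symbol B is a non-terminal. Add FIRST(B) \ {ε} = { 'e', 'num' }
B is nullable (ε ∈ FIRST(B)), continue to the next symbol.
Symbol X is a non-terminal. Add FIRST(X) \ {ε} = { ',' }
X is not nullable (ε ∉ FIRST(X)), so stop here.
FIRST(B X) = { ',', 'e', 'num' }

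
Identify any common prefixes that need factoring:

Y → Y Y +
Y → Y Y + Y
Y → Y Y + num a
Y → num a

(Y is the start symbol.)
Yes, Y has productions with common prefix 'Y Y +'

Left-factoring is needed when two productions for the same non-terminal
share a common prefix on the right-hand side.

Productions for Y:
  Y → Y Y +
  Y → Y Y + Y
  Y → Y Y + num a
  Y → num a

Found common prefix 'Y Y +' in productions for Y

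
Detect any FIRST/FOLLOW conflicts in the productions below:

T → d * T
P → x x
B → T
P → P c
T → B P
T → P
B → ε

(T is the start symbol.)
Yes. B → T with FOLLOW(B) on { 'x' }

Nullable non-terminals: B.
FIRST sets used below: FIRST(T) = { 'd', 'x' }

B: nullable alternative(s) B → ε; FOLLOW(B) = { 'x' }
  B → T: FIRST \ {ε} = { 'd', 'x' } — overlaps FOLLOW(B) on { 'x' }: CONFLICT
  B → ε: FIRST \ {ε} = { } — this is the only nullable alternative, skip

P, T have no nullable alternative, so no FIRST/FOLLOW check is needed there.

So the grammar has 1 FIRST/FOLLOW conflict (marked CONFLICT above).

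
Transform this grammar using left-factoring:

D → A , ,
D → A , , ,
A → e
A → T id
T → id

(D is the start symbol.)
Left-factoring transforms A → αβ₁ | αβ₂ into A → αA' and A' → β₁ | β₂
(α is the longest common prefix among the alternatives). Repeat until
no nonterminal has two alternatives with a common prefix.

Round 1: D has alternatives sharing prefix 'A , ,'. Introduce D': D → A , , D'
  Add: D' → ε
  Add: D' → ,

No remaining common prefixes — done.

Resulting grammar:
D → A , , D'
D' → ε
D' → ,
A → e
A → T id
T → id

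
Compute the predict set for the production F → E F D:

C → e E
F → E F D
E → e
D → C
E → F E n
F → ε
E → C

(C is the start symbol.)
{ 'e' }

PREDICT(F → E F D) = (FIRST(RHS) \ {ε}) ∪ (FOLLOW(F) if ε ∈ FIRST(RHS), i.e. RHS ⇒* ε)
FIRST(E) = { 'e' }
FIRST(E F D) = { 'e' }
ε ∉ FIRST(E F D), so FOLLOW(F) is not added.
PREDICT(F → E F D) = { 'e' }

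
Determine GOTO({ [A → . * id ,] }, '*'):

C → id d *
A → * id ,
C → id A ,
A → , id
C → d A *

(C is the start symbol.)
GOTO(I, '*') = CLOSURE({ [A → αX.β] : [A → α.Xβ] ∈ I, X = '*' })

Items with dot before '*', with the dot advanced:
  [A → . * id ,] → [A → * . id ,]
Closure adds nothing (no advanced item has the dot before a non-terminal).

GOTO = { [A → * . id ,] }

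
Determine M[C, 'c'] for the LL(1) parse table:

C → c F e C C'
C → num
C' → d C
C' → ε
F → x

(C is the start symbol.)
To find M[C, 'c'], we find productions for C where 'c' is in the predict set (PREDICT(N → α) = (FIRST(α) \ {ε}) ∪ (FOLLOW(N) if α ⇒* ε)).

C → c F e C C': PREDICT = { 'c' }
  'c' is in predict set, so this production goes in M[C, 'c']
C → num: PREDICT = { 'num' }

M[C, 'c'] = C → c F e C C'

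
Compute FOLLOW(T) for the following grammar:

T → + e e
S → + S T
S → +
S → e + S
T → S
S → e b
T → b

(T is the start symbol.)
T is the start symbol, so $ ∈ FOLLOW(T).
In S → + S T: T is at the end, add FOLLOW(S)

The FOLLOW sets referred to above (computed the same way, to a fixed point):
  FOLLOW(S) = { $, '+', 'b', 'e' }

Taking the union: FOLLOW(T) = { $, '+', 'b', 'e' }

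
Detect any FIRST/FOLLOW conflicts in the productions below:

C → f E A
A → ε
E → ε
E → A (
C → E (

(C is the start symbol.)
Yes. E → A '(' with FOLLOW(E) on { '(' }

Nullable non-terminals: A, E.
FIRST sets used below: FIRST(A) = { ε }
A has a nullable alternative but only one production, so nothing to check.

E: nullable alternative(s) E → ε; FOLLOW(E) = { $, '(' }
  E → ε: FIRST \ {ε} = { } — this is the only nullable alternative, skip
  E → A (: FIRST \ {ε} = { '(' } — overlaps FOLLOW(E) on { '(' }: CONFLICT

C has no nullable alternative, so no FIRST/FOLLOW check is needed there.

So the grammar has 1 FIRST/FOLLOW conflict (marked CONFLICT above).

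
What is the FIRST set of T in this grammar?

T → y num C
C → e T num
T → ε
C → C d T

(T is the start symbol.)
{ 'y', ε }

To compute FIRST(T), examine every production with T on the left-hand side, reading each right-hand side left to right until a non-nullable symbol is reached.

From T → y num C:
  - y is a terminal: add 'y' and stop
From T → ε:
  - ε-production, so ε ∈ FIRST(T)

Collecting: FIRST(T) = { 'y', ε }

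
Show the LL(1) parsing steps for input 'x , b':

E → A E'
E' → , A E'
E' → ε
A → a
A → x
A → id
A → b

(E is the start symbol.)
LL(1) parsing maintains a stack (initially the start symbol over $) and the input. At each step: if the stack top is a terminal, match it against the current input token; if it is a non-terminal N, replace it with the RHS of M[N, lookahead] (the unique production whose predict set contains the lookahead).

Stack is shown with the top on the left.

Stack     Input    Action
-------------------------
E $       x , b $  output E → A E'
A E' $    x , b $  output A → x
x E' $    x , b $  match 'x'
E' $      , b $    output E' → , A E'
, A E' $  , b $    match ','
A E' $    b $      output A → b
b E' $    b $      match 'b'
E' $      $        output E' → ε
$         $        accept

The string is accepted.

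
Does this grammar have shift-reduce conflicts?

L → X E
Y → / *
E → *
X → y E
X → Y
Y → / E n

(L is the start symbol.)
Augment with L' → L and build the canonical LR(0) collection (I0 = CLOSURE({[L' → . L]}), then GOTO on every symbol after a dot until no new states appear). It has 12 states:
  I0: { [L → . X E], [L' → . L], [X → . Y], [X → . y E], [Y → . / *], [Y → . / E n] }  — shift
  I1: { [E → . *], [Y → / . *], [Y → / . E n] }  — shift
  I2: { [L' → L .] }  — accept
  I3: { [E → . *], [L → X . E] }  — shift
  I4: { [X → Y .] }  — reduce
  I5: { [E → . *], [X → y . E] }  — shift
  I6: { [E → * .] }  — reduce
  I7: { [X → y E .] }  — reduce
  I8: { [L → X E .] }  — reduce
  I9: { [E → * .], [Y → / * .] }  — 2 reduces
  I10: { [Y → / E . n] }  — shift
  I11: { [Y → / E n .] }  — reduce

No state contains both a complete item and a shift item.

Answer: No shift-reduce conflicts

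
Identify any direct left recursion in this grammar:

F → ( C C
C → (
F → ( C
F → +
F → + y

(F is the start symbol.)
Direct left recursion occurs when N → N α for some non-terminal N (the right-hand side begins with the left-hand side itself).

F → ( C C: starts with '('
C → (: starts with '('
F → ( C: starts with '('
F → +: starts with '+'
F → + y: starts with '+'

No direct left recursion found.

Answer: No direct left recursion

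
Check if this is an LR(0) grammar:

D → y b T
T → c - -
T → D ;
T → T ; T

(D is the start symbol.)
A grammar is LR(0) if no state in the canonical LR(0) collection has:
  - both a shift item (dot before a terminal) and a complete item (shift-reduce conflict), or
  - two or more complete items (reduce-reduce conflict; the accept item [D' → D .] counts as a complete item here).

Augment with D' → D and build the canonical LR(0) collection (I0 = CLOSURE({[D' → . D]}), then GOTO on every symbol after a dot until no new states appear). It has 12 states:
  I0: { [D → . y b T], [D' → . D] }  — shift
  I1: { [D' → D .] }  — accept
  I2: { [D → y . b T] }  — shift
  I3: { [D → . y b T], [D → y b . T], [T → . D ;], [T → . T ; T], [T → . c - -] }  — shift
  I4: { [T → D . ;] }  — shift
  I5: { [D → y b T .], [T → T . ; T] }  — shift, reduce
  I6: { [T → c . - -] }  — shift
  I7: { [T → c - . -] }  — shift
  I8: { [T → c - - .] }  — reduce
  I9: { [D → . y b T], [T → . D ;], [T → . T ; T], [T → . c - -], [T → T ; . T] }  — shift
  I10: { [T → T . ; T], [T → T ; T .] }  — shift, reduce
  I11: { [T → D ; .] }  — reduce

Conflict in state I5:
  Shift-reduce conflict between [D → y b T .] and [T → T . ; T]
So the grammar is NOT LR(0).

Answer: No. Shift-reduce conflict between [D → y b T .] and [T → T . ; T]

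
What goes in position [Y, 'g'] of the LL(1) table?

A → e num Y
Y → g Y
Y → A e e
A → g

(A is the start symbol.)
To find M[Y, 'g'], we find productions for Y where 'g' is in the predict set (PREDICT(N → α) = (FIRST(α) \ {ε}) ∪ (FOLLOW(N) if α ⇒* ε)).

Relevant sets:
  FIRST(A) = { 'e', 'g' }

Y → g Y: PREDICT = { 'g' }
  'g' is in predict set, so this production goes in M[Y, 'g']
Y → A e e: PREDICT = { 'e', 'g' }
  'g' is in predict set, so this production goes in M[Y, 'g']

M[Y, 'g'] = Y → g Y, Y → A e e  (a multiply-defined cell — the grammar is not LL(1))

Answer: Y → g Y, Y → A e e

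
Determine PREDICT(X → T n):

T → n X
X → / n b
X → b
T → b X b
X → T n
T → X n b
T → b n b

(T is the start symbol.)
PREDICT(X → T n) = (FIRST(RHS) \ {ε}) ∪ (FOLLOW(X) if ε ∈ FIRST(RHS), i.e. RHS ⇒* ε)
FIRST(T) = { '/', 'b', 'n' }
FIRST(T n) = { '/', 'b', 'n' }
ε ∉ FIRST(T n), so FOLLOW(X) is not added.
PREDICT(X → T n) = { '/', 'b', 'n' }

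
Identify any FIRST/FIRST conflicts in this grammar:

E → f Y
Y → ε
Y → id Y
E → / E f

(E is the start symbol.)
A FIRST/FIRST conflict occurs when two productions N → α and N → β for the same non-terminal have FIRST(α) ∩ FIRST(β) ≠ ∅ (with ε ∈ FIRST of a nullable right-hand side, so two nullable alternatives also conflict).

Productions for E:
  E → f Y: FIRST = { 'f' }
  E → / E f: FIRST = { '/' }
Productions for Y:
  Y → ε: FIRST = { ε }
  Y → id Y: FIRST = { 'id' }

All alternatives of each non-terminal have pairwise disjoint FIRST sets.

Answer: No FIRST/FIRST conflicts.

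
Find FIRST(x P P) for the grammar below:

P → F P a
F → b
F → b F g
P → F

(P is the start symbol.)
{ 'x' }

To compute FIRST(x P P), process the symbols left to right:
Symbol x is a terminal. Add 'x' and stop.
FIRST(x P P) = { 'x' }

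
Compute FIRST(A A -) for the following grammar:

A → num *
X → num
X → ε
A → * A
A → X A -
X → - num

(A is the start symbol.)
{ '*', '-', 'num' }

FIRST sets of the non-terminals involved (from the grammar, by fixed-point iteration):
  FIRST(A) = { '*', '-', 'num' }

To compute FIRST(A A -), process the symbols left to right:
Symbol A is a non-terminal. Add FIRST(A) \ {ε} = { '*', '-', 'num' }
A is not nullable (ε ∉ FIRST(A)), so stop here.
FIRST(A A -) = { '*', '-', 'num' }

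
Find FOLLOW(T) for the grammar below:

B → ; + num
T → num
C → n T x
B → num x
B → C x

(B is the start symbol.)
{ 'x' }

In C → n T x: T is followed by x, add FIRST(x) \ {ε} = { 'x' }

Taking the union: FOLLOW(T) = { 'x' }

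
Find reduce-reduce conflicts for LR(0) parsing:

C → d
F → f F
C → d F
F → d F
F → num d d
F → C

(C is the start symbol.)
A reduce-reduce conflict occurs when an LR(0) state has two complete items [A → α .] and [B → β .] — both call for a reduction, and with no lookahead the parser cannot choose between them.

Augment with C' → C and build the canonical LR(0) collection (I0 = CLOSURE({[C' → . C]}), then GOTO on every symbol after a dot until no new states appear). It has 12 states:
  I0: { [C → . d F], [C → . d], [C' → . C] }  — shift
  I1: { [C' → C .] }  — accept
  I2: { [C → . d F], [C → . d], [C → d . F], [C → d .], [F → . C], [F → . d F], [F → . f F], [F → . num d d] }  — shift, reduce
  I3: { [F → C .] }  — reduce
  I4: { [C → d F .] }  — reduce
  I5: { [C → . d F], [C → . d], [C → d . F], [C → d .], [F → . C], [F → . d F], [F → . f F], [F → . num d d], [F → d . F] }  — shift, reduce
  I6: { [C → . d F], [C → . d], [F → . C], [F → . d F], [F → . f F], [F → . num d d], [F → f . F] }  — shift
  I7: { [F → num . d d] }  — shift
  I8: { [F → num d . d] }  — shift
  I9: { [F → num d d .] }  — reduce
  I10: { [F → f F .] }  — reduce
  I11: { [C → d F .], [F → d F .] }  — 2 reduces

I11 contains complete items [C → d F .], [F → d F .] — reduce-reduce conflict.

Answer: Yes — I11: [C → d F .] vs [F → d F .]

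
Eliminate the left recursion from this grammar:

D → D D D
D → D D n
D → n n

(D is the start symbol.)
D → n n D'
D' → D D D'
D' → D n D'
D' → ε

D is directly left-recursive. The standard transformation for
  A → A α₁ | ... | A α_m | β₁ | ... | β_n
is
  A  → β₁ A' | ... | β_n A'
  A' → α₁ A' | ... | α_m A' | ε

D → n n becomes D → n n D'
D → D D D becomes D' → D D D'
D → D D n becomes D' → D n D'
Add D' → ε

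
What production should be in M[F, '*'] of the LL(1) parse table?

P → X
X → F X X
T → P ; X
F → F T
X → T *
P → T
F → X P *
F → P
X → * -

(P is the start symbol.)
To find M[F, '*'], we find productions for F where '*' is in the predict set (PREDICT(N → α) = (FIRST(α) \ {ε}) ∪ (FOLLOW(N) if α ⇒* ε)).

Relevant sets:
  FIRST(F) = { '*' }
  FIRST(X) = { '*' }
  FIRST(P) = { '*' }

F → F T: PREDICT = { '*' }
  '*' is in predict set, so this production goes in M[F, '*']
F → X P *: PREDICT = { '*' }
  '*' is in predict set, so this production goes in M[F, '*']
F → P: PREDICT = { '*' }
  '*' is in predict set, so this production goes in M[F, '*']

M[F, '*'] = F → F T, F → X P *, F → P  (a multiply-defined cell — the grammar is not LL(1))

Answer: F → F T, F → X P *, F → P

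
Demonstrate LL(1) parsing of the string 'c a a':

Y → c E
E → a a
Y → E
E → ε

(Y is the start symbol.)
LL(1) parsing maintains a stack (initially the start symbol over $) and the input. At each step: if the stack top is a terminal, match it against the current input token; if it is a non-terminal N, replace it with the RHS of M[N, lookahead] (the unique production whose predict set contains the lookahead).

Stack is shown with the top on the left.

Stack  Input    Action
----------------------
Y $    c a a $  output Y → c E
c E $  c a a $  match 'c'
E $    a a $    output E → a a
a a $  a a $    match 'a'
a $    a $      match 'a'
$      $        accept

The string is accepted.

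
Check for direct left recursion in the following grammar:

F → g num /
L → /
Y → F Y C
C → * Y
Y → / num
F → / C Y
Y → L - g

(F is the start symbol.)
No direct left recursion

F → g num /: starts with g
L → /: starts with '/'
Y → F Y C: starts with F
C → * Y: starts with '*'
Y → / num: starts with '/'
F → / C Y: starts with '/'
Y → L - g: starts with L

No direct left recursion found.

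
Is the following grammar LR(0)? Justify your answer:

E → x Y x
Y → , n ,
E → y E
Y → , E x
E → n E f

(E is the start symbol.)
Yes, the grammar is LR(0)

A grammar is LR(0) if no state in the canonical LR(0) collection has:
  - both a shift item (dot before a terminal) and a complete item (shift-reduce conflict), or
  - two or more complete items (reduce-reduce conflict; the accept item [E' → E .] counts as a complete item here).

Augment with E' → E and build the canonical LR(0) collection (I0 = CLOSURE({[E' → . E]}), then GOTO on every symbol after a dot until no new states appear). It has 15 states:
  I0: { [E → . n E f], [E → . x Y x], [E → . y E], [E' → . E] }  — shift
  I1: { [E' → E .] }  — accept
  I2: { [E → . n E f], [E → . x Y x], [E → . y E], [E → n . E f] }  — shift
  I3: { [E → x . Y x], [Y → . , E x], [Y → . , n ,] }  — shift
  I4: { [E → . n E f], [E → . x Y x], [E → . y E], [E → y . E] }  — shift
  I5: { [E → y E .] }  — reduce
  I6: { [E → . n E f], [E → . x Y x], [E → . y E], [Y → , . E x], [Y → , . n ,] }  — shift
  I7: { [E → x Y . x] }  — shift
  I8: { [E → x Y x .] }  — reduce
  I9: { [Y → , E . x] }  — shift
  I10: { [E → . n E f], [E → . x Y x], [E → . y E], [E → n . E f], [Y → , n . ,] }  — shift
  I11: { [Y → , n , .] }  — reduce
  I12: { [E → n E . f] }  — shift
  I13: { [E → n E f .] }  — reduce
  I14: { [Y → , E x .] }  — reduce

Every state is either a pure shift/goto state or contains exactly one complete item and nothing to shift — no conflicts. The grammar is LR(0).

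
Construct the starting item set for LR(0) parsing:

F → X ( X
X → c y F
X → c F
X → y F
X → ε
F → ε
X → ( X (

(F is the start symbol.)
First, augment the grammar with F' → F
I₀ = CLOSURE({ [F' → . F] }):
  [F' → . F] has the dot before F: add [F → . X ( X], [F → .]
  [F → . X ( X] has the dot before X: add [X → . c y F], [X → . c F], [X → . y F], [X → .], [X → . ( X (]
No further items can be added.

I₀ = { [F → . X ( X], [F → .], [F' → . F], [X → . ( X (], [X → . c F], [X → . c y F], [X → . y F], [X → .] }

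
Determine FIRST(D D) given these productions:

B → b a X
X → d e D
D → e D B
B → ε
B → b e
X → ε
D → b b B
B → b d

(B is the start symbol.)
{ 'b', 'e' }

FIRST sets of the non-terminals involved (from the grammar, by fixed-point iteration):
  FIRST(D) = { 'b', 'e' }

To compute FIRST(D D), process the symbols left to right:
Symbol D is a non-terminal. Add FIRST(D) \ {ε} = { 'b', 'e' }
D is not nullable (ε ∉ FIRST(D)), so stop here.
FIRST(D D) = { 'b', 'e' }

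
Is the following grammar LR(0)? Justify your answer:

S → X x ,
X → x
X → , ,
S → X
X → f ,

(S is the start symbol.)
No. Shift-reduce conflict between [S → X .] and [S → X . x ,]

Augment with S' → S and build the canonical LR(0) collection (I0 = CLOSURE({[S' → . S]}), then GOTO on every symbol after a dot until no new states appear). It has 10 states:
  I0: { [S → . X x ,], [S → . X], [S' → . S], [X → . , ,], [X → . f ,], [X → . x] }  — shift
  I1: { [X → , . ,] }  — shift
  I2: { [S' → S .] }  — accept
  I3: { [S → X . x ,], [S → X .] }  — shift, reduce
  I4: { [X → f . ,] }  — shift
  I5: { [X → x .] }  — reduce
  I6: { [X → f , .] }  — reduce
  I7: { [S → X x . ,] }  — shift
  I8: { [S → X x , .] }  — reduce
  I9: { [X → , , .] }  — reduce

Conflict in state I3:
  Shift-reduce conflict between [S → X .] and [S → X . x ,]
So the grammar is NOT LR(0).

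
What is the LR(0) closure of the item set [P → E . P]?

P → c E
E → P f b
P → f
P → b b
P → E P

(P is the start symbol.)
{ [E → . P f b], [P → . E P], [P → . b b], [P → . c E], [P → . f], [P → E . P] }

To compute CLOSURE, for each item [A → α.Bβ] where B is a non-terminal, add [B → .γ] for all productions B → γ; repeat for the newly added items until nothing changes.

Start with: [P → E . P]
  [P → E . P] has the dot before P: add [P → . c E], [P → . f], [P → . b b], [P → . E P]
  [P → . E P] has the dot before E: add [E → . P f b]
No further items can be added.

CLOSURE = { [E → . P f b], [P → . E P], [P → . b b], [P → . c E], [P → . f], [P → E . P] }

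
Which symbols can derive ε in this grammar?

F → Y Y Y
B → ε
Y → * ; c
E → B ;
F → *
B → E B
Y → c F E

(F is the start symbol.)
ε-productions: B → ε
So B is immediately nullable.
No further non-terminal can be added: every production for the remaining non-terminals contains a terminal or a non-nullable non-terminal.
Nullable = { 'B' }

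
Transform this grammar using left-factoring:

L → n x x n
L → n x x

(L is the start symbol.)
L → n x x L'
L' → n
L' → ε

Left-factoring transforms A → αβ₁ | αβ₂ into A → αA' and A' → β₁ | β₂
(α is the longest common prefix among the alternatives). Repeat until
no nonterminal has two alternatives with a common prefix.

Round 1: L has alternatives sharing prefix 'n x x'. Introduce L': L → n x x L'
  Add: L' → n
  Add: L' → ε

No remaining common prefixes — done.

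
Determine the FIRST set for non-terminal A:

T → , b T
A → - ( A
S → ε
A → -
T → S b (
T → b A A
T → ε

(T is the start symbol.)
To compute FIRST(A), examine every production with A on the left-hand side, reading each right-hand side left to right until a non-nullable symbol is reached.

From A → - ( A:
  - '-' is a terminal: add '-' and stop
From A → -:
  - '-' is a terminal: add '-' and stop

Collecting: FIRST(A) = { '-' }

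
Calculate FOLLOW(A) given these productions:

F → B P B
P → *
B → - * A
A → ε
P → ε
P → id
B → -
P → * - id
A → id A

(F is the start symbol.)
To compute FOLLOW(A), find every occurrence of A on a right-hand side N → α A β: add FIRST(β) \ {ε}, and if β is empty or nullable also add FOLLOW(N). Iterate to a fixed point.

In B → - * A: A is at the end, add FOLLOW(B)
In A → id A: A is at the end; this adds FOLLOW(A) to itself — nothing new

The FOLLOW sets referred to above (computed the same way, to a fixed point):
  FOLLOW(B) = { $, '*', '-', 'id' }

Taking the union: FOLLOW(A) = { $, '*', '-', 'id' }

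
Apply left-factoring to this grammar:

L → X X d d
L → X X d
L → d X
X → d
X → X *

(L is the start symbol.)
Left-factoring transforms A → αβ₁ | αβ₂ into A → αA' and A' → β₁ | β₂
(α is the longest common prefix among the alternatives). Repeat until
no nonterminal has two alternatives with a common prefix.

Round 1: L has alternatives sharing prefix 'X X d'. Introduce L': L → X X d L'
  Add: L' → d
  Add: L' → ε

No remaining common prefixes — done.

Resulting grammar:
L → X X d L'
L' → d
L' → ε
L → d X
X → d
X → X *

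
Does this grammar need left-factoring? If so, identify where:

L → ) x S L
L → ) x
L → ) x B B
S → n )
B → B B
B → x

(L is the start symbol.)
Left-factoring is needed when two productions for the same non-terminal
share a common prefix on the right-hand side.

Productions for L:
  L → ) x S L
  L → ) x
  L → ) x B B
Productions for B:
  B → B B
  B → x

Found common prefix ') x' in productions for L

Answer: Yes, L has productions with common prefix ') x'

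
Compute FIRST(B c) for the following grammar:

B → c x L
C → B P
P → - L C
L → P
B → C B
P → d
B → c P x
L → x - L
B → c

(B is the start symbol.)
FIRST sets of the non-terminals involved (from the grammar, by fixed-point iteration):
  FIRST(B) = { 'c' }

To compute FIRST(B c), process the symbols left to right:
Symbol B is a non-terminal. Add FIRST(B) \ {ε} = { 'c' }
B is not nullable (ε ∉ FIRST(B)), so stop here.
FIRST(B c) = { 'c' }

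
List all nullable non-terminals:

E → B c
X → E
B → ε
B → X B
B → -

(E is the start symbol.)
{ 'B' }

ε-productions: B → ε
So B is immediately nullable.
No further non-terminal can be added: every production for the remaining non-terminals contains a terminal or a non-nullable non-terminal.
Nullable = { 'B' }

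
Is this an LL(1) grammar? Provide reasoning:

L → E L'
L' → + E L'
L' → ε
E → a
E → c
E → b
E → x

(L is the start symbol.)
Yes, the grammar is LL(1).

Relevant sets:
  FOLLOW(L') = { $ }

For L':
  PREDICT(L' → '+' E L') = { '+' }
  PREDICT(L' → ε) = { $ }
For E:
  PREDICT(E → a) = { 'a' }
  PREDICT(E → c) = { 'c' }
  PREDICT(E → b) = { 'b' }
  PREDICT(E → x) = { 'x' }
L has a single production, so nothing to check there.

All predict sets are disjoint. The grammar IS LL(1).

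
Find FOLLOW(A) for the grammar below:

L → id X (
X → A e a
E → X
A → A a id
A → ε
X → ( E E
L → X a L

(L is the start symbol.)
In X → A e a: A is followed by e a, add FIRST(e a) \ {ε} = { 'e' }
In A → A a id: A is followed by a id, add FIRST(a id) \ {ε} = { 'a' }

Taking the union: FOLLOW(A) = { 'a', 'e' }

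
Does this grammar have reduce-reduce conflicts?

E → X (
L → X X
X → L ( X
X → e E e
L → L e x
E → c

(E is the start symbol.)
A reduce-reduce conflict occurs when an LR(0) state has two complete items [A → α .] and [B → β .] — both call for a reduction, and with no lookahead the parser cannot choose between them.

Augment with E' → E and build the canonical LR(0) collection (I0 = CLOSURE({[E' → . E]}), then GOTO on every symbol after a dot until no new states appear). It has 14 states:
  I0: { [E → . X (], [E → . c], [E' → . E], [L → . L e x], [L → . X X], [X → . L ( X], [X → . e E e] }  — shift
  I1: { [E' → E .] }  — accept
  I2: { [L → L . e x], [X → L . ( X] }  — shift
  I3: { [E → X . (], [L → . L e x], [L → . X X], [L → X . X], [X → . L ( X], [X → . e E e] }  — shift
  I4: { [E → c .] }  — reduce
  I5: { [E → . X (], [E → . c], [L → . L e x], [L → . X X], [X → . L ( X], [X → . e E e], [X → e . E e] }  — shift
  I6: { [X → e E . e] }  — shift
  I7: { [X → e E e .] }  — reduce
  I8: { [E → X ( .] }  — reduce
  I9: { [L → . L e x], [L → . X X], [L → X . X], [L → X X .], [X → . L ( X], [X → . e E e] }  — shift, reduce
  I10: { [L → . L e x], [L → . X X], [X → . L ( X], [X → . e E e], [X → L ( . X] }  — shift
  I11: { [L → L e . x] }  — shift
  I12: { [L → L e x .] }  — reduce
  I13: { [L → . L e x], [L → . X X], [L → X . X], [X → . L ( X], [X → . e E e], [X → L ( X .] }  — shift, reduce

No state contains more than one complete item.

Answer: No reduce-reduce conflicts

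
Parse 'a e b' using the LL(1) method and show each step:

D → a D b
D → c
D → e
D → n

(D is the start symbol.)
LL(1) parsing maintains a stack (initially the start symbol over $) and the input. At each step: if the stack top is a terminal, match it against the current input token; if it is a non-terminal N, replace it with the RHS of M[N, lookahead] (the unique production whose predict set contains the lookahead).

Stack is shown with the top on the left.

Stack    Input    Action
------------------------
D $      a e b $  output D → a D b
a D b $  a e b $  match 'a'
D b $    e b $    output D → e
e b $    e b $    match 'e'
b $      b $      match 'b'
$        $        accept

The string is accepted.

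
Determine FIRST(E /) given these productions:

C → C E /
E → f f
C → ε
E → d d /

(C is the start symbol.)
FIRST sets of the non-terminals involved (from the grammar, by fixed-point iteration):
  FIRST(E) = { 'd', 'f' }

To compute FIRST(E /), process the symbols left to right:
Symbol E is a non-terminal. Add FIRST(E) \ {ε} = { 'd', 'f' }
E is not nullable (ε ∉ FIRST(E)), so stop here.
FIRST(E /) = { 'd', 'f' }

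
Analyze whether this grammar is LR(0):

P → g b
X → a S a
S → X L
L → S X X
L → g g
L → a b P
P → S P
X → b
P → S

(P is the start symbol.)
No. Shift-reduce conflict between [P → S .] and [P → . g b]

A grammar is LR(0) if no state in the canonical LR(0) collection has:
  - both a shift item (dot before a terminal) and a complete item (shift-reduce conflict), or
  - two or more complete items (reduce-reduce conflict; the accept item [P' → P .] counts as a complete item here).

Augment with P' → P and build the canonical LR(0) collection (I0 = CLOSURE({[P' → . P]}), then GOTO on every symbol after a dot until no new states appear). It has 20 states:
  I0: { [P → . S P], [P → . S], [P → . g b], [P' → . P], [S → . X L], [X → . a S a], [X → . b] }  — shift
  I1: { [P' → P .] }  — accept
  I2: { [P → . S P], [P → . S], [P → . g b], [P → S . P], [P → S .], [S → . X L], [X → . a S a], [X → . b] }  — shift, reduce
  I3: { [L → . S X X], [L → . a b P], [L → . g g], [S → . X L], [S → X . L], [X → . a S a], [X → . b] }  — shift
  I4: { [S → . X L], [X → . a S a], [X → . b], [X → a . S a] }  — shift
  I5: { [X → b .] }  — reduce
  I6: { [P → g . b] }  — shift
  I7: { [P → g b .] }  — reduce
  I8: { [X → a S . a] }  — shift
  I9: { [X → a S a .] }  — reduce
  I10: { [S → X L .] }  — reduce
  I11: { [L → S . X X], [X → . a S a], [X → . b] }  — shift
  I12: { [L → a . b P], [S → . X L], [X → . a S a], [X → . b], [X → a . S a] }  — shift
  I13: { [L → g . g] }  — shift
  I14: { [L → g g .] }  — reduce
  I15: { [L → a b . P], [P → . S P], [P → . S], [P → . g b], [S → . X L], [X → . a S a], [X → . b], [X → b .] }  — shift, reduce
  I16: { [L → a b P .] }  — reduce
  I17: { [L → S X . X], [X → . a S a], [X → . b] }  — shift
  I18: { [L → S X X .] }  — reduce
  I19: { [P → S P .] }  — reduce

Conflict in state I2:
  Shift-reduce conflict between [P → S .] and [P → . g b]
So the grammar is NOT LR(0).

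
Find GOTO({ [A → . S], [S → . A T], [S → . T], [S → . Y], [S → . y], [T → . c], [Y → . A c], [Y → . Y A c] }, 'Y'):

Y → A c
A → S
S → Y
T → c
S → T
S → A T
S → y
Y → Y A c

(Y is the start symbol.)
{ [A → . S], [S → . A T], [S → . T], [S → . Y], [S → . y], [S → Y .], [T → . c], [Y → . A c], [Y → . Y A c], [Y → Y . A c] }

GOTO(I, 'Y') = CLOSURE({ [A → αX.β] : [A → α.Xβ] ∈ I, X = 'Y' })

Items with dot before 'Y', with the dot advanced:
  [S → . Y] → [S → Y .]
  [Y → . Y A c] → [Y → Y . A c]
Closure of the advanced items:
  [Y → Y . A c] has the dot before A: add [A → . S]
  [A → . S] has the dot before S: add [S → . Y], [S → . T], [S → . A T], [S → . y]
  [S → . Y] has the dot before Y: add [Y → . A c], [Y → . Y A c]
  [S → . T] has the dot before T: add [T → . c]

GOTO = { [A → . S], [S → . A T], [S → . T], [S → . Y], [S → . y], [S → Y .], [T → . c], [Y → . A c], [Y → . Y A c], [Y → Y . A c] }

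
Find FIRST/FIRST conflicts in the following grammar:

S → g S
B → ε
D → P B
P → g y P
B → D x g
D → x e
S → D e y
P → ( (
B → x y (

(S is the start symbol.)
FIRST sets of the non-terminals at (or reachable through a nullable prefix from) the front of some alternative:
  FIRST(D) = { '(', 'g', 'x' }
  FIRST(P) = { '(', 'g' }

Productions for S:
  S → g S: FIRST = { 'g' }
  S → D e y: FIRST = { '(', 'g', 'x' }
Productions for B:
  B → ε: FIRST = { ε }
  B → D x g: FIRST = { '(', 'g', 'x' }
  B → x y (: FIRST = { 'x' }
Productions for D:
  D → P B: FIRST = { '(', 'g' }
  D → x e: FIRST = { 'x' }
Productions for P:
  P → g y P: FIRST = { 'g' }
  P → ( (: FIRST = { '(' }

Conflict for S: S → g S and S → D e y
  Overlap: { 'g' }
Conflict for B: B → D x g and B → x y (
  Overlap: { 'x' }

Answer: Yes. S → g S / S → D e y on { 'g' }; B → D x g / B → x y '(' on { 'x' }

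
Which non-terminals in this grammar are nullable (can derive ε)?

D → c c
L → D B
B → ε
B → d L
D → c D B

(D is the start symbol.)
A non-terminal is nullable if it can derive ε (the empty string): either it has an ε-production, or it has a production whose right-hand side consists entirely of nullable non-terminals.

ε-productions: B → ε
So B is immediately nullable.
No further non-terminal can be added: every production for the remaining non-terminals contains a terminal or a non-nullable non-terminal.
Nullable = { 'B' }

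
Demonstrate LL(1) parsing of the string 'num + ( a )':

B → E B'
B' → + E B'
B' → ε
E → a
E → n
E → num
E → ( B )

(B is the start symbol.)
LL(1) parsing maintains a stack (initially the start symbol over $) and the input. At each step: if the stack top is a terminal, match it against the current input token; if it is a non-terminal N, replace it with the RHS of M[N, lookahead] (the unique production whose predict set contains the lookahead).

Stack is shown with the top on the left.

Stack        Input          Action
----------------------------------
B $          num + ( a ) $  output B → E B'
E B' $       num + ( a ) $  output E → num
num B' $     num + ( a ) $  match 'num'
B' $         + ( a ) $      output B' → + E B'
+ E B' $     + ( a ) $      match '+'
E B' $       ( a ) $        output E → ( B )
( B ) B' $   ( a ) $        match '('
B ) B' $     a ) $          output B → E B'
E B' ) B' $  a ) $          output E → a
a B' ) B' $  a ) $          match 'a'
B' ) B' $    ) $            output B' → ε
) B' $       ) $            match ')'
B' $         $              output B' → ε
$            $              accept

The string is accepted.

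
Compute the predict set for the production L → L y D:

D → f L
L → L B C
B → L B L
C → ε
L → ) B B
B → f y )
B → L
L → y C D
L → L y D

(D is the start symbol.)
{ ')', 'y' }

PREDICT(L → L y D) = (FIRST(RHS) \ {ε}) ∪ (FOLLOW(L) if ε ∈ FIRST(RHS), i.e. RHS ⇒* ε)
FIRST(L) = { ')', 'y' }
FIRST(L y D) = { ')', 'y' }
ε ∉ FIRST(L y D), so FOLLOW(L) is not added.
PREDICT(L → L y D) = { ')', 'y' }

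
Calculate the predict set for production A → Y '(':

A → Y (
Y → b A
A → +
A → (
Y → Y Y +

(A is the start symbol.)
{ 'b' }

PREDICT(A → Y '(') = (FIRST(RHS) \ {ε}) ∪ (FOLLOW(A) if ε ∈ FIRST(RHS), i.e. RHS ⇒* ε)
FIRST(Y) = { 'b' }
FIRST(Y '(') = { 'b' }
ε ∉ FIRST(Y '('), so FOLLOW(A) is not added.
PREDICT(A → Y '(') = { 'b' }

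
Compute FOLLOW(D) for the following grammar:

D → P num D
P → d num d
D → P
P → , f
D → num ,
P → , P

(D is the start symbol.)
To compute FOLLOW(D), find every occurrence of D on a right-hand side N → α D β: add FIRST(β) \ {ε}, and if β is empty or nullable also add FOLLOW(N). Iterate to a fixed point.

D is the start symbol, so $ ∈ FOLLOW(D).
In D → P num D: D is at the end; this adds FOLLOW(D) to itself — nothing new

Taking the union: FOLLOW(D) = { $ }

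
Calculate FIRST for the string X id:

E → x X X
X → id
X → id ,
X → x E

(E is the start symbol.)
{ 'id', 'x' }

FIRST sets of the non-terminals involved (from the grammar, by fixed-point iteration):
  FIRST(X) = { 'id', 'x' }

To compute FIRST(X id), process the symbols left to right:
Symbol X is a non-terminal. Add FIRST(X) \ {ε} = { 'id', 'x' }
X is not nullable (ε ∉ FIRST(X)), so stop here.
FIRST(X id) = { 'id', 'x' }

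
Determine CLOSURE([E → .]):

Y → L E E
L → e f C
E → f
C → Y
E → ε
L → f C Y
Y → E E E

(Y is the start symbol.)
{ [E → .] }

To compute CLOSURE, for each item [A → α.Bβ] where B is a non-terminal, add [B → .γ] for all productions B → γ; repeat for the newly added items until nothing changes.

Start with: [E → .]
The dot is at the end, so nothing is added.

CLOSURE = { [E → .] }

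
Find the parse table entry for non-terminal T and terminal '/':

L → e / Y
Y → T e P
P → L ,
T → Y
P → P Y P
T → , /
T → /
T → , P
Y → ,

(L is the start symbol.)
T → Y, T → /

To find M[T, '/'], we find productions for T where '/' is in the predict set (PREDICT(N → α) = (FIRST(α) \ {ε}) ∪ (FOLLOW(N) if α ⇒* ε)).

Relevant sets:
  FIRST(Y) = { ',', '/' }

T → Y: PREDICT = { ',', '/' }
  '/' is in predict set, so this production goes in M[T, '/']
T → , /: PREDICT = { ',' }
T → /: PREDICT = { '/' }
  '/' is in predict set, so this production goes in M[T, '/']
T → , P: PREDICT = { ',' }

M[T, '/'] = T → Y, T → /  (a multiply-defined cell — the grammar is not LL(1))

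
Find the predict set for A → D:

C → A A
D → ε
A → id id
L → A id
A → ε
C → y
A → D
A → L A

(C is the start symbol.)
{ $, 'id' }

PREDICT(A → D) = (FIRST(RHS) \ {ε}) ∪ (FOLLOW(A) if ε ∈ FIRST(RHS), i.e. RHS ⇒* ε)
FIRST(D) = { ε }
FIRST(D) = { ε }
ε ∈ FIRST(D) (the right-hand side is nullable), so add FOLLOW(A) = { $, 'id' }
PREDICT(A → D) = { $, 'id' }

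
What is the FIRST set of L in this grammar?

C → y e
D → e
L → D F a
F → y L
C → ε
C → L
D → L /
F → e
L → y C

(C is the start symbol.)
FIRST sets of the other non-terminals involved (by the same procedure, iterated to a fixed point):
  FIRST(D) = { 'e', 'y' }

From L → D F a:
  - D is a non-terminal: add FIRST(D) \ {ε} = { 'e', 'y' }
    D is not nullable, so stop
From L → y C:
  - y is a terminal: add 'y' and stop

Collecting: FIRST(L) = { 'e', 'y' }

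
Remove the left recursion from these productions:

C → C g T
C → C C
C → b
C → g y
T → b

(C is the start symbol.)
C is directly left-recursive. The standard transformation for
  A → A α₁ | ... | A α_m | β₁ | ... | β_n
is
  A  → β₁ A' | ... | β_n A'
  A' → α₁ A' | ... | α_m A' | ε

C → b becomes C → b C'
C → g y becomes C → g y C'
C → C g T becomes C' → g T C'
C → C C becomes C' → C C'
Add C' → ε

Productions for other non-terminals are unchanged:
  T → b

Resulting grammar:
C → b C'
C → g y C'
C' → g T C'
C' → C C'
C' → ε
T → b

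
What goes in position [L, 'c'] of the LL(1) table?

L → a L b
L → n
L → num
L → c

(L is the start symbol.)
L → c

To find M[L, 'c'], we find productions for L where 'c' is in the predict set (PREDICT(N → α) = (FIRST(α) \ {ε}) ∪ (FOLLOW(N) if α ⇒* ε)).

L → a L b: PREDICT = { 'a' }
L → n: PREDICT = { 'n' }
L → num: PREDICT = { 'num' }
L → c: PREDICT = { 'c' }
  'c' is in predict set, so this production goes in M[L, 'c']

M[L, 'c'] = L → c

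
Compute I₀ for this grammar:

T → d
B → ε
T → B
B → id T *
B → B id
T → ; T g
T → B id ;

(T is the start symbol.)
First, augment the grammar with T' → T
I₀ = CLOSURE({ [T' → . T] }):
  [T' → . T] has the dot before T: add [T → . d], [T → . B], [T → . ; T g], [T → . B id ;]
  [T → . B] has the dot before B: add [B → .], [B → . id T *], [B → . B id]
No further items can be added.

I₀ = { [B → . B id], [B → . id T *], [B → .], [T → . ; T g], [T → . B id ;], [T → . B], [T → . d], [T' → . T] }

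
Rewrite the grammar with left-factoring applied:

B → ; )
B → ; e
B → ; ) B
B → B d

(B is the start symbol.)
Left-factoring transforms A → αβ₁ | αβ₂ into A → αA' and A' → β₁ | β₂
(α is the longest common prefix among the alternatives). Repeat until
no nonterminal has two alternatives with a common prefix.

Round 1: B has alternatives sharing prefix ';'. Introduce B': B → ; B'
  Add: B' → )
  Add: B' → e
  Add: B' → ) B

Round 2: B' has alternatives sharing prefix ')'. Introduce B'': B' → ) B''
  Add: B'' → ε
  Add: B'' → B

No remaining common prefixes — done.

Resulting grammar:
B → ; B'
B' → ) B''
B'' → ε
B'' → B
B' → e
B → B d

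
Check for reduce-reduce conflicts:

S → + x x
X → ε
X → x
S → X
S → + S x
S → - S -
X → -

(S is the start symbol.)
Yes — I2: [X → .] vs [X → - .]

Augment with S' → S and build the canonical LR(0) collection (I0 = CLOSURE({[S' → . S]}), then GOTO on every symbol after a dot until no new states appear). It has 12 states:
  I0: { [S → . + S x], [S → . + x x], [S → . - S -], [S → . X], [S' → . S], [X → . -], [X → . x], [X → .] }  — shift, reduce
  I1: { [S → + . S x], [S → + . x x], [S → . + S x], [S → . + x x], [S → . - S -], [S → . X], [X → . -], [X → . x], [X → .] }  — shift, reduce
  I2: { [S → - . S -], [S → . + S x], [S → . + x x], [S → . - S -], [S → . X], [X → - .], [X → . -], [X → . x], [X → .] }  — shift, 2 reduces
  I3: { [S' → S .] }  — accept
  I4: { [S → X .] }  — reduce
  I5: { [X → x .] }  — reduce
  I6: { [S → - S . -] }  — shift
  I7: { [S → - S - .] }  — reduce
  I8: { [S → + S . x] }  — shift
  I9: { [S → + x . x], [X → x .] }  — shift, reduce
  I10: { [S → + x x .] }  — reduce
  I11: { [S → + S x .] }  — reduce

I2 contains complete items [X → .], [X → - .] — reduce-reduce conflict.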